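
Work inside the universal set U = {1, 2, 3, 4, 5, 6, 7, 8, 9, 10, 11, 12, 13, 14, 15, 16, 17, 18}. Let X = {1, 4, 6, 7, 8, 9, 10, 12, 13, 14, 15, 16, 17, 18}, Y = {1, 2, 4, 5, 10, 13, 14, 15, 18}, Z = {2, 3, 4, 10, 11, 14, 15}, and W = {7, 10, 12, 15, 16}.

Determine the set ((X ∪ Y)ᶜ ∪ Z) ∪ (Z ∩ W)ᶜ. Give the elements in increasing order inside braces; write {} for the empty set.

X ∪ Y = {1, 2, 4, 5, 6, 7, 8, 9, 10, 12, 13, 14, 15, 16, 17, 18}
(X ∪ Y)ᶜ = {3, 11}
(X ∪ Y)ᶜ ∪ Z = {2, 3, 4, 10, 11, 14, 15}
Z ∩ W = {10, 15}
(Z ∩ W)ᶜ = {1, 2, 3, 4, 5, 6, 7, 8, 9, 11, 12, 13, 14, 16, 17, 18}
((X ∪ Y)ᶜ ∪ Z) ∪ (Z ∩ W)ᶜ = {1, 2, 3, 4, 5, 6, 7, 8, 9, 10, 11, 12, 13, 14, 15, 16, 17, 18}

{1, 2, 3, 4, 5, 6, 7, 8, 9, 10, 11, 12, 13, 14, 15, 16, 17, 18}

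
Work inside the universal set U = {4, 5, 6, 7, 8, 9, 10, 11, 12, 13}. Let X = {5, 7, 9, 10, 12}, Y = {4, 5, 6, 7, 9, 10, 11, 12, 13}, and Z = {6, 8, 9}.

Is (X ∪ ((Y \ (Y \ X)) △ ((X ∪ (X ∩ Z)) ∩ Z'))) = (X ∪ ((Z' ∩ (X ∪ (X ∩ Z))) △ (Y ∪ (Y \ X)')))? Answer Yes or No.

Y \ X = {4, 6, 11, 13}
Y \ (Y \ X) = {5, 7, 9, 10, 12}
X ∩ Z = {9}
X ∪ (X ∩ Z) = {5, 7, 9, 10, 12}
Z' = {4, 5, 7, 10, 11, 12, 13}
(X ∪ (X ∩ Z)) ∩ Z' = {5, 7, 10, 12}
(Y \ (Y \ X)) △ ((X ∪ (X ∩ Z)) ∩ Z') = {9}
X ∪ ((Y \ (Y \ X)) △ ((X ∪ (X ∩ Z)) ∩ Z')) = {5, 7, 9, 10, 12}
Z' ∩ (X ∪ (X ∩ Z)) = {5, 7, 10, 12}
(Y \ X)' = {5, 7, 8, 9, 10, 12}
Y ∪ (Y \ X)' = {4, 5, 6, 7, 8, 9, 10, 11, 12, 13}
(Z' ∩ (X ∪ (X ∩ Z))) △ (Y ∪ (Y \ X)') = {4, 6, 8, 9, 11, 13}
X ∪ ((Z' ∩ (X ∪ (X ∩ Z))) △ (Y ∪ (Y \ X)')) = {4, 5, 6, 7, 8, 9, 10, 11, 12, 13}
4 ∈ X ∪ ((Z' ∩ (X ∪ (X ∩ Z))) △ (Y ∪ (Y \ X)')) but 4 ∉ X ∪ ((Y \ (Y \ X)) △ ((X ∪ (X ∩ Z)) ∩ Z')), so they differ.

No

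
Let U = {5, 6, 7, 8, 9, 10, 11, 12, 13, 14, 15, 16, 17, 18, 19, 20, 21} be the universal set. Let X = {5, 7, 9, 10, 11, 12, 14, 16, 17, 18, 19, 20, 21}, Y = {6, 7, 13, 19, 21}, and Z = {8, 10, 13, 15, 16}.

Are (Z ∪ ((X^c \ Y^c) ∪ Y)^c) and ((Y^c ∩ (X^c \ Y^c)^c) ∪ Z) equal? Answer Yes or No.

Yes

X^c = {6, 8, 13, 15}
Y^c = {5, 8, 9, 10, 11, 12, 14, 15, 16, 17, 18, 20}
X^c \ Y^c = {6, 13}
(X^c \ Y^c) ∪ Y = {6, 7, 13, 19, 21}
((X^c \ Y^c) ∪ Y)^c = {5, 8, 9, 10, 11, 12, 14, 15, 16, 17, 18, 20}
Z ∪ ((X^c \ Y^c) ∪ Y)^c = {5, 8, 9, 10, 11, 12, 13, 14, 15, 16, 17, 18, 20}
(X^c \ Y^c)^c = {5, 7, 8, 9, 10, 11, 12, 14, 15, 16, 17, 18, 19, 20, 21}
Y^c ∩ (X^c \ Y^c)^c = {5, 8, 9, 10, 11, 12, 14, 15, 16, 17, 18, 20}
(Y^c ∩ (X^c \ Y^c)^c) ∪ Z = {5, 8, 9, 10, 11, 12, 13, 14, 15, 16, 17, 18, 20}
Both equal {5, 8, 9, 10, 11, 12, 13, 14, 15, 16, 17, 18, 20}, so Z ∪ ((X^c \ Y^c) ∪ Y)^c = (Y^c ∩ (X^c \ Y^c)^c) ∪ Z.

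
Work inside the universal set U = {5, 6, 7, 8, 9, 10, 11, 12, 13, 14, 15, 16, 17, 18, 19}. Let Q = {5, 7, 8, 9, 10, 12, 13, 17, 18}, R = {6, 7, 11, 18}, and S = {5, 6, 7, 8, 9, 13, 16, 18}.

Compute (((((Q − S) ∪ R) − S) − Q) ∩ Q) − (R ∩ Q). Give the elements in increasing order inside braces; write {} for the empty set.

{}

Q − S = {10, 12, 17}
(Q − S) ∪ R = {6, 7, 10, 11, 12, 17, 18}
((Q − S) ∪ R) − S = {10, 11, 12, 17}
(((Q − S) ∪ R) − S) − Q = {11}
((((Q − S) ∪ R) − S) − Q) ∩ Q = {}
R ∩ Q = {7, 18}
(((((Q − S) ∪ R) − S) − Q) ∩ Q) − (R ∩ Q) = {}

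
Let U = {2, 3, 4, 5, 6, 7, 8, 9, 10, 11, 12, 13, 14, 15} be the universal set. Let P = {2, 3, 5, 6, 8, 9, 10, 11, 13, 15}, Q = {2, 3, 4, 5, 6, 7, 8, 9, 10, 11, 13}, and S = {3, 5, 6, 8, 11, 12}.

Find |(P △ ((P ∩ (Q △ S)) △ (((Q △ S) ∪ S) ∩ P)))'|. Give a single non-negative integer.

9

Q △ S = {2, 4, 7, 9, 10, 12, 13}
P ∩ (Q △ S) = {2, 9, 10, 13}
(Q △ S) ∪ S = {2, 3, 4, 5, 6, 7, 8, 9, 10, 11, 12, 13}
((Q △ S) ∪ S) ∩ P = {2, 3, 5, 6, 8, 9, 10, 11, 13}
(P ∩ (Q △ S)) △ (((Q △ S) ∪ S) ∩ P) = {3, 5, 6, 8, 11}
P △ ((P ∩ (Q △ S)) △ (((Q △ S) ∪ S) ∩ P)) = {2, 9, 10, 13, 15}
(P △ ((P ∩ (Q △ S)) △ (((Q △ S) ∪ S) ∩ P)))' = {3, 4, 5, 6, 7, 8, 11, 12, 14}
|(P △ ((P ∩ (Q △ S)) △ (((Q △ S) ∪ S) ∩ P)))'| = 9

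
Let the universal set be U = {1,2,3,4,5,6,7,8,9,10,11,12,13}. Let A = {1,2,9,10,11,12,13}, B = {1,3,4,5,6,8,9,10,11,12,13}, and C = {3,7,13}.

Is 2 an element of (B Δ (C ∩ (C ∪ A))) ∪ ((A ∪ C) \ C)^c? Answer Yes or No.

No

2 ∉ C and 2 ∈ A, so 2 ∈ C ∪ A
2 ∉ C and 2 ∈ (C ∪ A), so 2 ∉ C ∩ (C ∪ A)
2 ∉ B and 2 ∉ (C ∩ (C ∪ A)), so 2 ∉ B Δ (C ∩ (C ∪ A))
2 ∈ A and 2 ∉ C, so 2 ∈ A ∪ C
2 ∈ (A ∪ C) and 2 ∉ C, so 2 ∈ (A ∪ C) \ C
2 ∉ ((A ∪ C) \ C)^c since 2 ∈ ((A ∪ C) \ C)
2 ∉ (B Δ (C ∩ (C ∪ A))) and 2 ∉ ((A ∪ C) \ C)^c, so 2 ∉ (B Δ (C ∩ (C ∪ A))) ∪ ((A ∪ C) \ C)^c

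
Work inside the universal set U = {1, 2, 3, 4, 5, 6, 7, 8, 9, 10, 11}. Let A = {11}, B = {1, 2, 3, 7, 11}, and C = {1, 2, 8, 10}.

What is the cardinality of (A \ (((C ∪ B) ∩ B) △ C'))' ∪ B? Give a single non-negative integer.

11

C ∪ B = {1, 2, 3, 7, 8, 10, 11}
(C ∪ B) ∩ B = {1, 2, 3, 7, 11}
C' = {3, 4, 5, 6, 7, 9, 11}
((C ∪ B) ∩ B) △ C' = {1, 2, 4, 5, 6, 9}
A \ (((C ∪ B) ∩ B) △ C') = {11}
(A \ (((C ∪ B) ∩ B) △ C'))' = {1, 2, 3, 4, 5, 6, 7, 8, 9, 10}
(A \ (((C ∪ B) ∩ B) △ C'))' ∪ B = {1, 2, 3, 4, 5, 6, 7, 8, 9, 10, 11}
|(A \ (((C ∪ B) ∩ B) △ C'))' ∪ B| = 11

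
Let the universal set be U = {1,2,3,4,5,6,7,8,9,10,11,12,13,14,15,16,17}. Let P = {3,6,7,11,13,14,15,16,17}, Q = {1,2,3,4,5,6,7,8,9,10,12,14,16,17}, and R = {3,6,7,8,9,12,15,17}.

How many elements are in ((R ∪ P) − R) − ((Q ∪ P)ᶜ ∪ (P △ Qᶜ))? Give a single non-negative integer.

R ∪ P = {3,6,7,8,9,11,12,13,14,15,16,17}
(R ∪ P) − R = {11,13,14,16}
Q ∪ P = {1,2,3,4,5,6,7,8,9,10,11,12,13,14,15,16,17}
(Q ∪ P)ᶜ = {}
Qᶜ = {11,13,15}
P △ Qᶜ = {3,6,7,14,16,17}
(Q ∪ P)ᶜ ∪ (P △ Qᶜ) = {3,6,7,14,16,17}
((R ∪ P) − R) − ((Q ∪ P)ᶜ ∪ (P △ Qᶜ)) = {11,13}
|((R ∪ P) − R) − ((Q ∪ P)ᶜ ∪ (P △ Qᶜ))| = 2

2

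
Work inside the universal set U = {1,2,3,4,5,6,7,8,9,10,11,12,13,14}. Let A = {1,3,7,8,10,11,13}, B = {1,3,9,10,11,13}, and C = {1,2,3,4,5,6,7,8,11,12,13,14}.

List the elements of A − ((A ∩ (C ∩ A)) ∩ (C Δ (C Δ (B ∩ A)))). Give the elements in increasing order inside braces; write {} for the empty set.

C ∩ A = {1,3,7,8,11,13}
A ∩ (C ∩ A) = {1,3,7,8,11,13}
B ∩ A = {1,3,10,11,13}
C Δ (B ∩ A) = {2,4,5,6,7,8,10,12,14}
C Δ (C Δ (B ∩ A)) = {1,3,10,11,13}
(A ∩ (C ∩ A)) ∩ (C Δ (C Δ (B ∩ A))) = {1,3,11,13}
A − ((A ∩ (C ∩ A)) ∩ (C Δ (C Δ (B ∩ A)))) = {7,8,10}

{7,8,10}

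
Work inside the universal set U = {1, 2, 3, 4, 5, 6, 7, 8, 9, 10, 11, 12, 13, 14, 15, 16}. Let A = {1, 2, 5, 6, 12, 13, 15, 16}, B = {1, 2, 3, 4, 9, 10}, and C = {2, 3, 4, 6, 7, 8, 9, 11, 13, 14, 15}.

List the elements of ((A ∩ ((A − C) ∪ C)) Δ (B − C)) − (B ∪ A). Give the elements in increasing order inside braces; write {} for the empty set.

{}

A − C = {1, 5, 12, 16}
(A − C) ∪ C = {1, 2, 3, 4, 5, 6, 7, 8, 9, 11, 12, 13, 14, 15, 16}
A ∩ ((A − C) ∪ C) = {1, 2, 5, 6, 12, 13, 15, 16}
B − C = {1, 10}
(A ∩ ((A − C) ∪ C)) Δ (B − C) = {2, 5, 6, 10, 12, 13, 15, 16}
B ∪ A = {1, 2, 3, 4, 5, 6, 9, 10, 12, 13, 15, 16}
((A ∩ ((A − C) ∪ C)) Δ (B − C)) − (B ∪ A) = {}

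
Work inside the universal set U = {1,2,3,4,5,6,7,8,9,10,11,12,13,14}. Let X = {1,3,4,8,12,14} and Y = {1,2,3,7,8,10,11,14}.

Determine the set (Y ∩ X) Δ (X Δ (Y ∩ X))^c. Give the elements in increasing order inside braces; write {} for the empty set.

Y ∩ X = {1,3,8,14}
X Δ (Y ∩ X) = {4,12}
(X Δ (Y ∩ X))^c = {1,2,3,5,6,7,8,9,10,11,13,14}
(Y ∩ X) Δ (X Δ (Y ∩ X))^c = {2,5,6,7,9,10,11,13}

{2,5,6,7,9,10,11,13}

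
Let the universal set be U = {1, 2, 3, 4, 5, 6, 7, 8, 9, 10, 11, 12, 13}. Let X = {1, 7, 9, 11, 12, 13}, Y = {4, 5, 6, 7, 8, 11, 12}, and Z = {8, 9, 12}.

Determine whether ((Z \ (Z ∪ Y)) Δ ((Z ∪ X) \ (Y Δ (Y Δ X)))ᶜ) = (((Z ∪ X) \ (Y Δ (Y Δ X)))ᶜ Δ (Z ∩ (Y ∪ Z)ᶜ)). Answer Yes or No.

Yes

Z ∪ Y = {4, 5, 6, 7, 8, 9, 11, 12}
Z \ (Z ∪ Y) = {}
Z ∪ X = {1, 7, 8, 9, 11, 12, 13}
Y Δ X = {1, 4, 5, 6, 8, 9, 13}
Y Δ (Y Δ X) = {1, 7, 9, 11, 12, 13}
(Z ∪ X) \ (Y Δ (Y Δ X)) = {8}
((Z ∪ X) \ (Y Δ (Y Δ X)))ᶜ = {1, 2, 3, 4, 5, 6, 7, 9, 10, 11, 12, 13}
(Z \ (Z ∪ Y)) Δ ((Z ∪ X) \ (Y Δ (Y Δ X)))ᶜ = {1, 2, 3, 4, 5, 6, 7, 9, 10, 11, 12, 13}
Y ∪ Z = {4, 5, 6, 7, 8, 9, 11, 12}
(Y ∪ Z)ᶜ = {1, 2, 3, 10, 13}
Z ∩ (Y ∪ Z)ᶜ = {}
((Z ∪ X) \ (Y Δ (Y Δ X)))ᶜ Δ (Z ∩ (Y ∪ Z)ᶜ) = {1, 2, 3, 4, 5, 6, 7, 9, 10, 11, 12, 13}
Both equal {1, 2, 3, 4, 5, 6, 7, 9, 10, 11, 12, 13}, so (Z \ (Z ∪ Y)) Δ ((Z ∪ X) \ (Y Δ (Y Δ X)))ᶜ = ((Z ∪ X) \ (Y Δ (Y Δ X)))ᶜ Δ (Z ∩ (Y ∪ Z)ᶜ).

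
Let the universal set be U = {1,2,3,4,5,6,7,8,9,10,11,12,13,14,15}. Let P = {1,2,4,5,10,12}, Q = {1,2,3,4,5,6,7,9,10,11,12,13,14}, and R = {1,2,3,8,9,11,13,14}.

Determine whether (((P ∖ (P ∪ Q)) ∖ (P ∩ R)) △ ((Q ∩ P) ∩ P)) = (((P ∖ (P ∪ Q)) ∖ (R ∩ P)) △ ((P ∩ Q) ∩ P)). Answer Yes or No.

P ∪ Q = {1,2,3,4,5,6,7,9,10,11,12,13,14}
P ∖ (P ∪ Q) = {}
P ∩ R = {1,2}
(P ∖ (P ∪ Q)) ∖ (P ∩ R) = {}
Q ∩ P = {1,2,4,5,10,12}
(Q ∩ P) ∩ P = {1,2,4,5,10,12}
((P ∖ (P ∪ Q)) ∖ (P ∩ R)) △ ((Q ∩ P) ∩ P) = {1,2,4,5,10,12}
R ∩ P = {1,2}
(P ∖ (P ∪ Q)) ∖ (R ∩ P) = {}
P ∩ Q = {1,2,4,5,10,12}
(P ∩ Q) ∩ P = {1,2,4,5,10,12}
((P ∖ (P ∪ Q)) ∖ (R ∩ P)) △ ((P ∩ Q) ∩ P) = {1,2,4,5,10,12}
Both equal {1,2,4,5,10,12}, so ((P ∖ (P ∪ Q)) ∖ (P ∩ R)) △ ((Q ∩ P) ∩ P) = ((P ∖ (P ∪ Q)) ∖ (R ∩ P)) △ ((P ∩ Q) ∩ P).

Yes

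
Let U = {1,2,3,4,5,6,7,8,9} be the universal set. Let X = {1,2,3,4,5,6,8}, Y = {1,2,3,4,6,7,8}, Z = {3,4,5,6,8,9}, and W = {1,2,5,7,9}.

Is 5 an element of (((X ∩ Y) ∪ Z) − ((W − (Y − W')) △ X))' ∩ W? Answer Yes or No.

No

5 ∈ X and 5 ∉ Y, so 5 ∉ X ∩ Y
5 ∉ (X ∩ Y) and 5 ∈ Z, so 5 ∈ (X ∩ Y) ∪ Z
5 ∈ W, so 5 ∉ W'
5 ∉ Y and 5 ∉ W', so 5 ∉ Y − W'
5 ∈ W and 5 ∉ (Y − W'), so 5 ∈ W − (Y − W')
5 ∈ (W − (Y − W')) and 5 ∈ X, so 5 ∉ (W − (Y − W')) △ X
5 ∈ ((X ∩ Y) ∪ Z) and 5 ∉ ((W − (Y − W')) △ X), so 5 ∈ ((X ∩ Y) ∪ Z) − ((W − (Y − W')) △ X)
5 ∉ (((X ∩ Y) ∪ Z) − ((W − (Y − W')) △ X))' since 5 ∈ (((X ∩ Y) ∪ Z) − ((W − (Y − W')) △ X))
5 ∉ (((X ∩ Y) ∪ Z) − ((W − (Y − W')) △ X))' and 5 ∈ W, so 5 ∉ (((X ∩ Y) ∪ Z) − ((W − (Y − W')) △ X))' ∩ W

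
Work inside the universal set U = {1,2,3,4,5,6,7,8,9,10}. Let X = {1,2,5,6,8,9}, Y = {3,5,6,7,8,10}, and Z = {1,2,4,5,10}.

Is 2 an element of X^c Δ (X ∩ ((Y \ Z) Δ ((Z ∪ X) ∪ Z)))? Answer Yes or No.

Yes

2 ∈ X, so 2 ∉ X^c
2 ∉ Y and 2 ∈ Z, so 2 ∉ Y \ Z
2 ∈ Z and 2 ∈ X, so 2 ∈ Z ∪ X
2 ∈ (Z ∪ X) and 2 ∈ Z, so 2 ∈ (Z ∪ X) ∪ Z
2 ∉ (Y \ Z) and 2 ∈ ((Z ∪ X) ∪ Z), so 2 ∈ (Y \ Z) Δ ((Z ∪ X) ∪ Z)
2 ∈ X and 2 ∈ ((Y \ Z) Δ ((Z ∪ X) ∪ Z)), so 2 ∈ X ∩ ((Y \ Z) Δ ((Z ∪ X) ∪ Z))
2 ∉ X^c and 2 ∈ (X ∩ ((Y \ Z) Δ ((Z ∪ X) ∪ Z))), so 2 ∈ X^c Δ (X ∩ ((Y \ Z) Δ ((Z ∪ X) ∪ Z)))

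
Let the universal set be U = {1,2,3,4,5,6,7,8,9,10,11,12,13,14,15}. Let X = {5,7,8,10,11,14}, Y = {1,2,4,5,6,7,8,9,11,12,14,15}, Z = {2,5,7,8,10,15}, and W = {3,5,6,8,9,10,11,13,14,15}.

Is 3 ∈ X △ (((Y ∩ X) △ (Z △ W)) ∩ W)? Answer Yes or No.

Yes

3 ∉ Y and 3 ∉ X, so 3 ∉ Y ∩ X
3 ∉ Z and 3 ∈ W, so 3 ∈ Z △ W
3 ∉ (Y ∩ X) and 3 ∈ (Z △ W), so 3 ∈ (Y ∩ X) △ (Z △ W)
3 ∈ ((Y ∩ X) △ (Z △ W)) and 3 ∈ W, so 3 ∈ ((Y ∩ X) △ (Z △ W)) ∩ W
3 ∉ X and 3 ∈ (((Y ∩ X) △ (Z △ W)) ∩ W), so 3 ∈ X △ (((Y ∩ X) △ (Z △ W)) ∩ W)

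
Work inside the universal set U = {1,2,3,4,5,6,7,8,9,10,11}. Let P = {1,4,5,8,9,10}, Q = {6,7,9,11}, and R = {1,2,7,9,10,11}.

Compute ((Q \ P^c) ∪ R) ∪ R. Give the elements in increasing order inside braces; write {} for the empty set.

P^c = {2,3,6,7,11}
Q \ P^c = {9}
(Q \ P^c) ∪ R = {1,2,7,9,10,11}
((Q \ P^c) ∪ R) ∪ R = {1,2,7,9,10,11}

{1,2,7,9,10,11}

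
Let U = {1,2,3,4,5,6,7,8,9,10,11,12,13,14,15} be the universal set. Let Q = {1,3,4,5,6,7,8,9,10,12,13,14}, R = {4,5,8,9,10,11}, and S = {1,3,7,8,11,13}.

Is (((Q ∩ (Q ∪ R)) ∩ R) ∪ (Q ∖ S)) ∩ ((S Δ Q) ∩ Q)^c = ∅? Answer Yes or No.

Q ∪ R = {1,3,4,5,6,7,8,9,10,11,12,13,14}
Q ∩ (Q ∪ R) = {1,3,4,5,6,7,8,9,10,12,13,14}
(Q ∩ (Q ∪ R)) ∩ R = {4,5,8,9,10}
Q ∖ S = {4,5,6,9,10,12,14}
((Q ∩ (Q ∪ R)) ∩ R) ∪ (Q ∖ S) = {4,5,6,8,9,10,12,14}
S Δ Q = {4,5,6,9,10,11,12,14}
(S Δ Q) ∩ Q = {4,5,6,9,10,12,14}
((S Δ Q) ∩ Q)^c = {1,2,3,7,8,11,13,15}
8 lies in both, so they are not disjoint.

No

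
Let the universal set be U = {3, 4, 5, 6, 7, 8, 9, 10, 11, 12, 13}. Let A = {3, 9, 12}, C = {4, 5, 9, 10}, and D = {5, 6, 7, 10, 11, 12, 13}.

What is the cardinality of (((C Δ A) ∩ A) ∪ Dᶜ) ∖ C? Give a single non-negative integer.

3

C Δ A = {3, 4, 5, 10, 12}
(C Δ A) ∩ A = {3, 12}
Dᶜ = {3, 4, 8, 9}
((C Δ A) ∩ A) ∪ Dᶜ = {3, 4, 8, 9, 12}
(((C Δ A) ∩ A) ∪ Dᶜ) ∖ C = {3, 8, 12}
|(((C Δ A) ∩ A) ∪ Dᶜ) ∖ C| = 3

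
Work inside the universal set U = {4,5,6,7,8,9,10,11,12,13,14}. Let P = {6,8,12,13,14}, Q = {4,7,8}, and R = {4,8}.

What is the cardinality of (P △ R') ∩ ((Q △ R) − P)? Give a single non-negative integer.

1

R' = {5,6,7,9,10,11,12,13,14}
P △ R' = {5,7,8,9,10,11}
Q △ R = {7}
(Q △ R) − P = {7}
(P △ R') ∩ ((Q △ R) − P) = {7}
|(P △ R') ∩ ((Q △ R) − P)| = 1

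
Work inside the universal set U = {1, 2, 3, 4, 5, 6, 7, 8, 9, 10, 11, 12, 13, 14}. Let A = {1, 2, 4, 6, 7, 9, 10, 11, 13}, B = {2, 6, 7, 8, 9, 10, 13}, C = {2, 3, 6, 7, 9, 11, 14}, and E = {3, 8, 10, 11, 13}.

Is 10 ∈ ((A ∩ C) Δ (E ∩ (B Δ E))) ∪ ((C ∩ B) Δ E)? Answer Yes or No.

10 ∈ A and 10 ∉ C, so 10 ∉ A ∩ C
10 ∈ B and 10 ∈ E, so 10 ∉ B Δ E
10 ∈ E and 10 ∉ (B Δ E), so 10 ∉ E ∩ (B Δ E)
10 ∉ (A ∩ C) and 10 ∉ (E ∩ (B Δ E)), so 10 ∉ (A ∩ C) Δ (E ∩ (B Δ E))
10 ∉ C and 10 ∈ B, so 10 ∉ C ∩ B
10 ∉ (C ∩ B) and 10 ∈ E, so 10 ∈ (C ∩ B) Δ E
10 ∉ ((A ∩ C) Δ (E ∩ (B Δ E))) and 10 ∈ ((C ∩ B) Δ E), so 10 ∈ ((A ∩ C) Δ (E ∩ (B Δ E))) ∪ ((C ∩ B) Δ E)

Yes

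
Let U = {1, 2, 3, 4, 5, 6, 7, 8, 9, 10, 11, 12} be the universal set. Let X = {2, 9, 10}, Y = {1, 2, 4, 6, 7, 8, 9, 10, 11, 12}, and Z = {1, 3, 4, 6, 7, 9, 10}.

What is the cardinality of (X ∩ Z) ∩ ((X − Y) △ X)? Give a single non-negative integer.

2

X ∩ Z = {9, 10}
X − Y = {}
(X − Y) △ X = {2, 9, 10}
(X ∩ Z) ∩ ((X − Y) △ X) = {9, 10}
|(X ∩ Z) ∩ ((X − Y) △ X)| = 2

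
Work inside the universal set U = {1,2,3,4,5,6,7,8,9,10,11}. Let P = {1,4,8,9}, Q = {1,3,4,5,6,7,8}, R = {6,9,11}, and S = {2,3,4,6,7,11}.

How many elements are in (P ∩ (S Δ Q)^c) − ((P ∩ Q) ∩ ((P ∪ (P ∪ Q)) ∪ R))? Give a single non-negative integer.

1

S Δ Q = {1,2,5,8,11}
(S Δ Q)^c = {3,4,6,7,9,10}
P ∩ (S Δ Q)^c = {4,9}
P ∩ Q = {1,4,8}
P ∪ Q = {1,3,4,5,6,7,8,9}
P ∪ (P ∪ Q) = {1,3,4,5,6,7,8,9}
(P ∪ (P ∪ Q)) ∪ R = {1,3,4,5,6,7,8,9,11}
(P ∩ Q) ∩ ((P ∪ (P ∪ Q)) ∪ R) = {1,4,8}
(P ∩ (S Δ Q)^c) − ((P ∩ Q) ∩ ((P ∪ (P ∪ Q)) ∪ R)) = {9}
|(P ∩ (S Δ Q)^c) − ((P ∩ Q) ∩ ((P ∪ (P ∪ Q)) ∪ R))| = 1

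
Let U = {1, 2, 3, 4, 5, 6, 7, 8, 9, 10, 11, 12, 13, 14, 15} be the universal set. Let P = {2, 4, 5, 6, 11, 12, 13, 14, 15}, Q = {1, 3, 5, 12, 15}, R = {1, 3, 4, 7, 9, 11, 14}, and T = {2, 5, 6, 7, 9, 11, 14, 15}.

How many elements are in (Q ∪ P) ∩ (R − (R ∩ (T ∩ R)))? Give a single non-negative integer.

3

Q ∪ P = {1, 2, 3, 4, 5, 6, 11, 12, 13, 14, 15}
T ∩ R = {7, 9, 11, 14}
R ∩ (T ∩ R) = {7, 9, 11, 14}
R − (R ∩ (T ∩ R)) = {1, 3, 4}
(Q ∪ P) ∩ (R − (R ∩ (T ∩ R))) = {1, 3, 4}
|(Q ∪ P) ∩ (R − (R ∩ (T ∩ R)))| = 3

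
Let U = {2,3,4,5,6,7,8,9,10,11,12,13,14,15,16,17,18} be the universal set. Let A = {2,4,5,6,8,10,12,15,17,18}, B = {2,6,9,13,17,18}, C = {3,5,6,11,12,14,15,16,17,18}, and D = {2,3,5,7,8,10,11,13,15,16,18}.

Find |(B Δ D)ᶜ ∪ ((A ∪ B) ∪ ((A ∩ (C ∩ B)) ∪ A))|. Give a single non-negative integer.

13

B Δ D = {3,5,6,7,8,9,10,11,15,16,17}
(B Δ D)ᶜ = {2,4,12,13,14,18}
A ∪ B = {2,4,5,6,8,9,10,12,13,15,17,18}
C ∩ B = {6,17,18}
A ∩ (C ∩ B) = {6,17,18}
(A ∩ (C ∩ B)) ∪ A = {2,4,5,6,8,10,12,15,17,18}
(A ∪ B) ∪ ((A ∩ (C ∩ B)) ∪ A) = {2,4,5,6,8,9,10,12,13,15,17,18}
(B Δ D)ᶜ ∪ ((A ∪ B) ∪ ((A ∩ (C ∩ B)) ∪ A)) = {2,4,5,6,8,9,10,12,13,14,15,17,18}
|(B Δ D)ᶜ ∪ ((A ∪ B) ∪ ((A ∩ (C ∩ B)) ∪ A))| = 13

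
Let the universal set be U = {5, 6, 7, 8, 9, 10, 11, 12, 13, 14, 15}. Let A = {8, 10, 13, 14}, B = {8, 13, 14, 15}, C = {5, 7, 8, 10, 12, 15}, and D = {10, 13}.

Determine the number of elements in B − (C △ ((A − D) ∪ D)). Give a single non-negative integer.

A − D = {8, 14}
(A − D) ∪ D = {8, 10, 13, 14}
C △ ((A − D) ∪ D) = {5, 7, 12, 13, 14, 15}
B − (C △ ((A − D) ∪ D)) = {8}
|B − (C △ ((A − D) ∪ D))| = 1

1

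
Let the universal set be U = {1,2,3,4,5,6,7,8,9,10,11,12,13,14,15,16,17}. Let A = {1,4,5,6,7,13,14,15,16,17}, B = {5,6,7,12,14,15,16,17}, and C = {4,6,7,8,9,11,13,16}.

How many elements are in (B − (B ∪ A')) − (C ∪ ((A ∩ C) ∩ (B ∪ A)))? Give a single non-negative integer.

0

A' = {2,3,8,9,10,11,12}
B ∪ A' = {2,3,5,6,7,8,9,10,11,12,14,15,16,17}
B − (B ∪ A') = {}
A ∩ C = {4,6,7,13,16}
B ∪ A = {1,4,5,6,7,12,13,14,15,16,17}
(A ∩ C) ∩ (B ∪ A) = {4,6,7,13,16}
C ∪ ((A ∩ C) ∩ (B ∪ A)) = {4,6,7,8,9,11,13,16}
(B − (B ∪ A')) − (C ∪ ((A ∩ C) ∩ (B ∪ A))) = {}
|(B − (B ∪ A')) − (C ∪ ((A ∩ C) ∩ (B ∪ A)))| = 0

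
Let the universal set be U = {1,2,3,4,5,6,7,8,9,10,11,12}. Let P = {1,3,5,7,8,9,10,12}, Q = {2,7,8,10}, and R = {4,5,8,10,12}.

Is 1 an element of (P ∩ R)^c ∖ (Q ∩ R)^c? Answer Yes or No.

No

1 ∈ P and 1 ∉ R, so 1 ∉ P ∩ R
1 ∈ (P ∩ R)^c since 1 ∉ (P ∩ R)
1 ∉ Q and 1 ∉ R, so 1 ∉ Q ∩ R
1 ∈ (Q ∩ R)^c since 1 ∉ (Q ∩ R)
1 ∈ (P ∩ R)^c and 1 ∈ (Q ∩ R)^c, so 1 ∉ (P ∩ R)^c ∖ (Q ∩ R)^c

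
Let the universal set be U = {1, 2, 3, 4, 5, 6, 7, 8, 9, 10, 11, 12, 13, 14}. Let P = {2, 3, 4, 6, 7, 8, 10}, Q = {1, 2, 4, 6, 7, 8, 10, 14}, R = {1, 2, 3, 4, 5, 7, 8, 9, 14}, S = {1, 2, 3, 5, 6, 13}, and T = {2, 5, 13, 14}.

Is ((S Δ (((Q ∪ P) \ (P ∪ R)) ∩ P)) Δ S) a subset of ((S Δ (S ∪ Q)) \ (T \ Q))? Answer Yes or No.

Yes

Q ∪ P = {1, 2, 3, 4, 6, 7, 8, 10, 14}
P ∪ R = {1, 2, 3, 4, 5, 6, 7, 8, 9, 10, 14}
(Q ∪ P) \ (P ∪ R) = {}
((Q ∪ P) \ (P ∪ R)) ∩ P = {}
S Δ (((Q ∪ P) \ (P ∪ R)) ∩ P) = {1, 2, 3, 5, 6, 13}
(S Δ (((Q ∪ P) \ (P ∪ R)) ∩ P)) Δ S = {}
S ∪ Q = {1, 2, 3, 4, 5, 6, 7, 8, 10, 13, 14}
S Δ (S ∪ Q) = {4, 7, 8, 10, 14}
T \ Q = {5, 13}
(S Δ (S ∪ Q)) \ (T \ Q) = {4, 7, 8, 10, 14}
Every element of {} is in {4, 7, 8, 10, 14}, so (S Δ (((Q ∪ P) \ (P ∪ R)) ∩ P)) Δ S ⊆ (S Δ (S ∪ Q)) \ (T \ Q).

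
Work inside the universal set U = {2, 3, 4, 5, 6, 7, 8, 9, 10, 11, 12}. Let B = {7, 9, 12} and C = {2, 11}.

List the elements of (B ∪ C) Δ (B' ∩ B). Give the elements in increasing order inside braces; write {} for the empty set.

B ∪ C = {2, 7, 9, 11, 12}
B' = {2, 3, 4, 5, 6, 8, 10, 11}
B' ∩ B = {}
(B ∪ C) Δ (B' ∩ B) = {2, 7, 9, 11, 12}

{2, 7, 9, 11, 12}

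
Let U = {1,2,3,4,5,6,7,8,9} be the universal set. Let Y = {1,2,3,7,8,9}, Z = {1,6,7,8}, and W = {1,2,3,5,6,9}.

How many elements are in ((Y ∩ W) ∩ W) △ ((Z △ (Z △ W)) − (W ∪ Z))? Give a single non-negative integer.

4

Y ∩ W = {1,2,3,9}
(Y ∩ W) ∩ W = {1,2,3,9}
Z △ W = {2,3,5,7,8,9}
Z △ (Z △ W) = {1,2,3,5,6,9}
W ∪ Z = {1,2,3,5,6,7,8,9}
(Z △ (Z △ W)) − (W ∪ Z) = {}
((Y ∩ W) ∩ W) △ ((Z △ (Z △ W)) − (W ∪ Z)) = {1,2,3,9}
|((Y ∩ W) ∩ W) △ ((Z △ (Z △ W)) − (W ∪ Z))| = 4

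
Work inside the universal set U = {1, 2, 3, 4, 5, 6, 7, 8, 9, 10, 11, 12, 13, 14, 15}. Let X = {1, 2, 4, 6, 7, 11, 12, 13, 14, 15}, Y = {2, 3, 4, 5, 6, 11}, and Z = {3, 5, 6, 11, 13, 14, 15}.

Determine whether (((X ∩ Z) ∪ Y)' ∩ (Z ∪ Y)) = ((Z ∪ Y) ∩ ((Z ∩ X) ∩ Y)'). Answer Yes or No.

X ∩ Z = {6, 11, 13, 14, 15}
(X ∩ Z) ∪ Y = {2, 3, 4, 5, 6, 11, 13, 14, 15}
((X ∩ Z) ∪ Y)' = {1, 7, 8, 9, 10, 12}
Z ∪ Y = {2, 3, 4, 5, 6, 11, 13, 14, 15}
((X ∩ Z) ∪ Y)' ∩ (Z ∪ Y) = {}
Z ∩ X = {6, 11, 13, 14, 15}
(Z ∩ X) ∩ Y = {6, 11}
((Z ∩ X) ∩ Y)' = {1, 2, 3, 4, 5, 7, 8, 9, 10, 12, 13, 14, 15}
(Z ∪ Y) ∩ ((Z ∩ X) ∩ Y)' = {2, 3, 4, 5, 13, 14, 15}
2 ∈ (Z ∪ Y) ∩ ((Z ∩ X) ∩ Y)' but 2 ∉ ((X ∩ Z) ∪ Y)' ∩ (Z ∪ Y), so they differ.

No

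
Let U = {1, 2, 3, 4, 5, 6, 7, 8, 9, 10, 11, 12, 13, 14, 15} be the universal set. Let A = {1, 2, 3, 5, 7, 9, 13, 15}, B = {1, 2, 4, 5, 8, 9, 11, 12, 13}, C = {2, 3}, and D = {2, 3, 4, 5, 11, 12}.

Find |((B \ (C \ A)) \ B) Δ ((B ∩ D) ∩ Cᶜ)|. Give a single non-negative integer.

4

C \ A = {}
B \ (C \ A) = {1, 2, 4, 5, 8, 9, 11, 12, 13}
(B \ (C \ A)) \ B = {}
B ∩ D = {2, 4, 5, 11, 12}
Cᶜ = {1, 4, 5, 6, 7, 8, 9, 10, 11, 12, 13, 14, 15}
(B ∩ D) ∩ Cᶜ = {4, 5, 11, 12}
((B \ (C \ A)) \ B) Δ ((B ∩ D) ∩ Cᶜ) = {4, 5, 11, 12}
|((B \ (C \ A)) \ B) Δ ((B ∩ D) ∩ Cᶜ)| = 4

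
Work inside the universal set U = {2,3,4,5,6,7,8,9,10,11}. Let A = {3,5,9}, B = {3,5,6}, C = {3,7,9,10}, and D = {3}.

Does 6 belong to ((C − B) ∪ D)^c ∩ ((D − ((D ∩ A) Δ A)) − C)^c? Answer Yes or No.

Yes

6 ∉ C and 6 ∈ B, so 6 ∉ C − B
6 ∉ (C − B) and 6 ∉ D, so 6 ∉ (C − B) ∪ D
6 ∈ ((C − B) ∪ D)^c since 6 ∉ ((C − B) ∪ D)
6 ∉ D and 6 ∉ A, so 6 ∉ D ∩ A
6 ∉ (D ∩ A) and 6 ∉ A, so 6 ∉ (D ∩ A) Δ A
6 ∉ D and 6 ∉ ((D ∩ A) Δ A), so 6 ∉ D − ((D ∩ A) Δ A)
6 ∉ (D − ((D ∩ A) Δ A)) and 6 ∉ C, so 6 ∉ (D − ((D ∩ A) Δ A)) − C
6 ∈ ((D − ((D ∩ A) Δ A)) − C)^c since 6 ∉ ((D − ((D ∩ A) Δ A)) − C)
6 ∈ ((C − B) ∪ D)^c and 6 ∈ ((D − ((D ∩ A) Δ A)) − C)^c, so 6 ∈ ((C − B) ∪ D)^c ∩ ((D − ((D ∩ A) Δ A)) − C)^c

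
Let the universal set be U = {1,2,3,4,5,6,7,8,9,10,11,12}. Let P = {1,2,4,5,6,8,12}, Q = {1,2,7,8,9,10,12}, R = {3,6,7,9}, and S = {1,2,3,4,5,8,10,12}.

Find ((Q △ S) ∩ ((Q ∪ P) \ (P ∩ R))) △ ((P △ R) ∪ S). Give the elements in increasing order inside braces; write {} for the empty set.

Q △ S = {3,4,5,7,9}
Q ∪ P = {1,2,4,5,6,7,8,9,10,12}
P ∩ R = {6}
(Q ∪ P) \ (P ∩ R) = {1,2,4,5,7,8,9,10,12}
(Q △ S) ∩ ((Q ∪ P) \ (P ∩ R)) = {4,5,7,9}
P △ R = {1,2,3,4,5,7,8,9,12}
(P △ R) ∪ S = {1,2,3,4,5,7,8,9,10,12}
((Q △ S) ∩ ((Q ∪ P) \ (P ∩ R))) △ ((P △ R) ∪ S) = {1,2,3,8,10,12}

{1,2,3,8,10,12}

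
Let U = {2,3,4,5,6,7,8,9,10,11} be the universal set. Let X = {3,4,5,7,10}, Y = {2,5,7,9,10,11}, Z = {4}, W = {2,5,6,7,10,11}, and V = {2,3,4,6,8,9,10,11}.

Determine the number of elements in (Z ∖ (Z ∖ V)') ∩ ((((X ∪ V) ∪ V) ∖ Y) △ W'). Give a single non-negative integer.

Z ∖ V = {}
(Z ∖ V)' = {2,3,4,5,6,7,8,9,10,11}
Z ∖ (Z ∖ V)' = {}
X ∪ V = {2,3,4,5,6,7,8,9,10,11}
(X ∪ V) ∪ V = {2,3,4,5,6,7,8,9,10,11}
((X ∪ V) ∪ V) ∖ Y = {3,4,6,8}
W' = {3,4,8,9}
(((X ∪ V) ∪ V) ∖ Y) △ W' = {6,9}
(Z ∖ (Z ∖ V)') ∩ ((((X ∪ V) ∪ V) ∖ Y) △ W') = {}
|(Z ∖ (Z ∖ V)') ∩ ((((X ∪ V) ∪ V) ∖ Y) △ W')| = 0

0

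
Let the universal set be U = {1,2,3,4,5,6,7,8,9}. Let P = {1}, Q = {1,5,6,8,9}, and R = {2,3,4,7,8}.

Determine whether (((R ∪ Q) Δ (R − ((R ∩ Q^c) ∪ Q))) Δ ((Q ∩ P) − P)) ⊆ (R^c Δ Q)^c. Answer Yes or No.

No

R ∪ Q = {1,2,3,4,5,6,7,8,9}
Q^c = {2,3,4,7}
R ∩ Q^c = {2,3,4,7}
(R ∩ Q^c) ∪ Q = {1,2,3,4,5,6,7,8,9}
R − ((R ∩ Q^c) ∪ Q) = {}
(R ∪ Q) Δ (R − ((R ∩ Q^c) ∪ Q)) = {1,2,3,4,5,6,7,8,9}
Q ∩ P = {1}
(Q ∩ P) − P = {}
((R ∪ Q) Δ (R − ((R ∩ Q^c) ∪ Q))) Δ ((Q ∩ P) − P) = {1,2,3,4,5,6,7,8,9}
R^c = {1,5,6,9}
R^c Δ Q = {8}
(R^c Δ Q)^c = {1,2,3,4,5,6,7,9}
8 ∈ ((R ∪ Q) Δ (R − ((R ∩ Q^c) ∪ Q))) Δ ((Q ∩ P) − P) but 8 ∉ (R^c Δ Q)^c, so the inclusion fails.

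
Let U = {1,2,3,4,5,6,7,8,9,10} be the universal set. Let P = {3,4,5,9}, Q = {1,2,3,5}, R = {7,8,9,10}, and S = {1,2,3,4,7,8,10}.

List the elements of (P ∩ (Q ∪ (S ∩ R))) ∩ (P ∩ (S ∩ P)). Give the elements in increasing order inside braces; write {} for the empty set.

S ∩ R = {7,8,10}
Q ∪ (S ∩ R) = {1,2,3,5,7,8,10}
P ∩ (Q ∪ (S ∩ R)) = {3,5}
S ∩ P = {3,4}
P ∩ (S ∩ P) = {3,4}
(P ∩ (Q ∪ (S ∩ R))) ∩ (P ∩ (S ∩ P)) = {3}

{3}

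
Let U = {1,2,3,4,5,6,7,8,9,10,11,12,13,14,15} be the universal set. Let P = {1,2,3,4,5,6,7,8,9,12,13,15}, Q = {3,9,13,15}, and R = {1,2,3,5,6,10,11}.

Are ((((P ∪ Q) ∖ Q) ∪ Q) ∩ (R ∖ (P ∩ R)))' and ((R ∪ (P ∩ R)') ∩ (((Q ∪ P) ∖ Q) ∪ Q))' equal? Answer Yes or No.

P ∪ Q = {1,2,3,4,5,6,7,8,9,12,13,15}
(P ∪ Q) ∖ Q = {1,2,4,5,6,7,8,12}
((P ∪ Q) ∖ Q) ∪ Q = {1,2,3,4,5,6,7,8,9,12,13,15}
P ∩ R = {1,2,3,5,6}
R ∖ (P ∩ R) = {10,11}
(((P ∪ Q) ∖ Q) ∪ Q) ∩ (R ∖ (P ∩ R)) = {}
((((P ∪ Q) ∖ Q) ∪ Q) ∩ (R ∖ (P ∩ R)))' = {1,2,3,4,5,6,7,8,9,10,11,12,13,14,15}
(P ∩ R)' = {4,7,8,9,10,11,12,13,14,15}
R ∪ (P ∩ R)' = {1,2,3,4,5,6,7,8,9,10,11,12,13,14,15}
Q ∪ P = {1,2,3,4,5,6,7,8,9,12,13,15}
(Q ∪ P) ∖ Q = {1,2,4,5,6,7,8,12}
((Q ∪ P) ∖ Q) ∪ Q = {1,2,3,4,5,6,7,8,9,12,13,15}
(R ∪ (P ∩ R)') ∩ (((Q ∪ P) ∖ Q) ∪ Q) = {1,2,3,4,5,6,7,8,9,12,13,15}
((R ∪ (P ∩ R)') ∩ (((Q ∪ P) ∖ Q) ∪ Q))' = {10,11,14}
1 ∈ ((((P ∪ Q) ∖ Q) ∪ Q) ∩ (R ∖ (P ∩ R)))' but 1 ∉ ((R ∪ (P ∩ R)') ∩ (((Q ∪ P) ∖ Q) ∪ Q))', so they differ.

No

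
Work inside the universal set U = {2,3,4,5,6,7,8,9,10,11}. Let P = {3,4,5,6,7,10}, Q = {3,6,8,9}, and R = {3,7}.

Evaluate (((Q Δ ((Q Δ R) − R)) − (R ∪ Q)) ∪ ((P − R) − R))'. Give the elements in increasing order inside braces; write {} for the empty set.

{2,3,7,8,9,11}

Q Δ R = {6,7,8,9}
(Q Δ R) − R = {6,8,9}
Q Δ ((Q Δ R) − R) = {3}
R ∪ Q = {3,6,7,8,9}
(Q Δ ((Q Δ R) − R)) − (R ∪ Q) = {}
P − R = {4,5,6,10}
(P − R) − R = {4,5,6,10}
((Q Δ ((Q Δ R) − R)) − (R ∪ Q)) ∪ ((P − R) − R) = {4,5,6,10}
(((Q Δ ((Q Δ R) − R)) − (R ∪ Q)) ∪ ((P − R) − R))' = {2,3,7,8,9,11}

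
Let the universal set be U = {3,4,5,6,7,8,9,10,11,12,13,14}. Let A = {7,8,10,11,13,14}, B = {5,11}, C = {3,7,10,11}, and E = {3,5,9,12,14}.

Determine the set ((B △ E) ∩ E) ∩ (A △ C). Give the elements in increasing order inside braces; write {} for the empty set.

B △ E = {3,9,11,12,14}
(B △ E) ∩ E = {3,9,12,14}
A △ C = {3,8,13,14}
((B △ E) ∩ E) ∩ (A △ C) = {3,14}

{3,14}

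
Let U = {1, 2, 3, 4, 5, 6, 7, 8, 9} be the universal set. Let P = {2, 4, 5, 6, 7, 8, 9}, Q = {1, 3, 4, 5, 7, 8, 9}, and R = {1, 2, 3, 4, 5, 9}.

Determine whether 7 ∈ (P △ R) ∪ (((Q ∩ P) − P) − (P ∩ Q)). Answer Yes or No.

Yes

7 ∈ P and 7 ∉ R, so 7 ∈ P △ R
7 ∈ Q and 7 ∈ P, so 7 ∈ Q ∩ P
7 ∈ (Q ∩ P) and 7 ∈ P, so 7 ∉ (Q ∩ P) − P
7 ∈ P and 7 ∈ Q, so 7 ∈ P ∩ Q
7 ∉ ((Q ∩ P) − P) and 7 ∈ (P ∩ Q), so 7 ∉ ((Q ∩ P) − P) − (P ∩ Q)
7 ∈ (P △ R) and 7 ∉ (((Q ∩ P) − P) − (P ∩ Q)), so 7 ∈ (P △ R) ∪ (((Q ∩ P) − P) − (P ∩ Q))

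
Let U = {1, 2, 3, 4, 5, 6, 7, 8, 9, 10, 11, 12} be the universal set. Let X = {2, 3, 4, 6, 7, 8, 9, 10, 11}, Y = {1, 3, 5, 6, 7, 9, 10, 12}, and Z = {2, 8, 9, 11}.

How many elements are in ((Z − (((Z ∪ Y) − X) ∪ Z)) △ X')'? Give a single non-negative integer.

9

Z ∪ Y = {1, 2, 3, 5, 6, 7, 8, 9, 10, 11, 12}
(Z ∪ Y) − X = {1, 5, 12}
((Z ∪ Y) − X) ∪ Z = {1, 2, 5, 8, 9, 11, 12}
Z − (((Z ∪ Y) − X) ∪ Z) = {}
X' = {1, 5, 12}
(Z − (((Z ∪ Y) − X) ∪ Z)) △ X' = {1, 5, 12}
((Z − (((Z ∪ Y) − X) ∪ Z)) △ X')' = {2, 3, 4, 6, 7, 8, 9, 10, 11}
|((Z − (((Z ∪ Y) − X) ∪ Z)) △ X')'| = 9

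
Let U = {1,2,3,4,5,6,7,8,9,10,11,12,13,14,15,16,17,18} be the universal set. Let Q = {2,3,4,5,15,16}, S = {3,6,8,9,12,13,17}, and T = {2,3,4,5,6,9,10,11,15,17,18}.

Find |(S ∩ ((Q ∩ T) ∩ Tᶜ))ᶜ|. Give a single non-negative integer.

Q ∩ T = {2,3,4,5,15}
Tᶜ = {1,7,8,12,13,14,16}
(Q ∩ T) ∩ Tᶜ = {}
S ∩ ((Q ∩ T) ∩ Tᶜ) = {}
(S ∩ ((Q ∩ T) ∩ Tᶜ))ᶜ = {1,2,3,4,5,6,7,8,9,10,11,12,13,14,15,16,17,18}
|(S ∩ ((Q ∩ T) ∩ Tᶜ))ᶜ| = 18

18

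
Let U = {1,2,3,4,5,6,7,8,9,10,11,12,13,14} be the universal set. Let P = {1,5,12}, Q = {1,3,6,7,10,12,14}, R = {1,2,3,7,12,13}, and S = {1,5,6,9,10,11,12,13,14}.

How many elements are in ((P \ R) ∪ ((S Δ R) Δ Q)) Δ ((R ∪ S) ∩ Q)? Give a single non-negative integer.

9

P \ R = {5}
S Δ R = {2,3,5,6,7,9,10,11,14}
(S Δ R) Δ Q = {1,2,5,9,11,12}
(P \ R) ∪ ((S Δ R) Δ Q) = {1,2,5,9,11,12}
R ∪ S = {1,2,3,5,6,7,9,10,11,12,13,14}
(R ∪ S) ∩ Q = {1,3,6,7,10,12,14}
((P \ R) ∪ ((S Δ R) Δ Q)) Δ ((R ∪ S) ∩ Q) = {2,3,5,6,7,9,10,11,14}
|((P \ R) ∪ ((S Δ R) Δ Q)) Δ ((R ∪ S) ∩ Q)| = 9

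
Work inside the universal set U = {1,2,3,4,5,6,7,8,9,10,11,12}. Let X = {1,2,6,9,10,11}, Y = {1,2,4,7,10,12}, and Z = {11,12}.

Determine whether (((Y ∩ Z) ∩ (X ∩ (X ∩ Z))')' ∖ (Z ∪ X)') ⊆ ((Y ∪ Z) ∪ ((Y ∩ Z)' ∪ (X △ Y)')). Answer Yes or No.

Yes

Y ∩ Z = {12}
X ∩ Z = {11}
X ∩ (X ∩ Z) = {11}
(X ∩ (X ∩ Z))' = {1,2,3,4,5,6,7,8,9,10,12}
(Y ∩ Z) ∩ (X ∩ (X ∩ Z))' = {12}
((Y ∩ Z) ∩ (X ∩ (X ∩ Z))')' = {1,2,3,4,5,6,7,8,9,10,11}
Z ∪ X = {1,2,6,9,10,11,12}
(Z ∪ X)' = {3,4,5,7,8}
((Y ∩ Z) ∩ (X ∩ (X ∩ Z))')' ∖ (Z ∪ X)' = {1,2,6,9,10,11}
Y ∪ Z = {1,2,4,7,10,11,12}
(Y ∩ Z)' = {1,2,3,4,5,6,7,8,9,10,11}
X △ Y = {4,6,7,9,11,12}
(X △ Y)' = {1,2,3,5,8,10}
(Y ∩ Z)' ∪ (X △ Y)' = {1,2,3,4,5,6,7,8,9,10,11}
(Y ∪ Z) ∪ ((Y ∩ Z)' ∪ (X △ Y)') = {1,2,3,4,5,6,7,8,9,10,11,12}
Every element of {1,2,6,9,10,11} is in {1,2,3,4,5,6,7,8,9,10,11,12}, so ((Y ∩ Z) ∩ (X ∩ (X ∩ Z))')' ∖ (Z ∪ X)' ⊆ (Y ∪ Z) ∪ ((Y ∩ Z)' ∪ (X △ Y)').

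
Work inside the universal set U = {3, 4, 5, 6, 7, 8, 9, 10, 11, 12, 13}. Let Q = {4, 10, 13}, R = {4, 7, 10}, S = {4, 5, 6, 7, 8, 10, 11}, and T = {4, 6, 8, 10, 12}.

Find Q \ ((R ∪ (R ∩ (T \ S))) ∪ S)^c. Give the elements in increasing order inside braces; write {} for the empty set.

{4, 10}

T \ S = {12}
R ∩ (T \ S) = {}
R ∪ (R ∩ (T \ S)) = {4, 7, 10}
(R ∪ (R ∩ (T \ S))) ∪ S = {4, 5, 6, 7, 8, 10, 11}
((R ∪ (R ∩ (T \ S))) ∪ S)^c = {3, 9, 12, 13}
Q \ ((R ∪ (R ∩ (T \ S))) ∪ S)^c = {4, 10}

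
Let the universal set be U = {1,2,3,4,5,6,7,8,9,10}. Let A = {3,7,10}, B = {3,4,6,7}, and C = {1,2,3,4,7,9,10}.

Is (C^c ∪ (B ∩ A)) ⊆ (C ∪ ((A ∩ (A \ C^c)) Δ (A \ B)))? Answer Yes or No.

No

C^c = {5,6,8}
B ∩ A = {3,7}
C^c ∪ (B ∩ A) = {3,5,6,7,8}
A \ C^c = {3,7,10}
A ∩ (A \ C^c) = {3,7,10}
A \ B = {10}
(A ∩ (A \ C^c)) Δ (A \ B) = {3,7}
C ∪ ((A ∩ (A \ C^c)) Δ (A \ B)) = {1,2,3,4,7,9,10}
5 ∈ C^c ∪ (B ∩ A) but 5 ∉ C ∪ ((A ∩ (A \ C^c)) Δ (A \ B)), so the inclusion fails.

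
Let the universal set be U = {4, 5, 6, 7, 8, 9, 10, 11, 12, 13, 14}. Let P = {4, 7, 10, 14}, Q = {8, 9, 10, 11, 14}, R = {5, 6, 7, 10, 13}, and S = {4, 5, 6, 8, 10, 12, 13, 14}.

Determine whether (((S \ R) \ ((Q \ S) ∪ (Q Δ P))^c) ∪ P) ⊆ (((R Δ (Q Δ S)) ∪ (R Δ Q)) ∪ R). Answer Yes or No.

S \ R = {4, 8, 12, 14}
Q \ S = {9, 11}
Q Δ P = {4, 7, 8, 9, 11}
(Q \ S) ∪ (Q Δ P) = {4, 7, 8, 9, 11}
((Q \ S) ∪ (Q Δ P))^c = {5, 6, 10, 12, 13, 14}
(S \ R) \ ((Q \ S) ∪ (Q Δ P))^c = {4, 8}
((S \ R) \ ((Q \ S) ∪ (Q Δ P))^c) ∪ P = {4, 7, 8, 10, 14}
Q Δ S = {4, 5, 6, 9, 11, 12, 13}
R Δ (Q Δ S) = {4, 7, 9, 10, 11, 12}
R Δ Q = {5, 6, 7, 8, 9, 11, 13, 14}
(R Δ (Q Δ S)) ∪ (R Δ Q) = {4, 5, 6, 7, 8, 9, 10, 11, 12, 13, 14}
((R Δ (Q Δ S)) ∪ (R Δ Q)) ∪ R = {4, 5, 6, 7, 8, 9, 10, 11, 12, 13, 14}
Every element of {4, 7, 8, 10, 14} is in {4, 5, 6, 7, 8, 9, 10, 11, 12, 13, 14}, so ((S \ R) \ ((Q \ S) ∪ (Q Δ P))^c) ∪ P ⊆ ((R Δ (Q Δ S)) ∪ (R Δ Q)) ∪ R.

Yes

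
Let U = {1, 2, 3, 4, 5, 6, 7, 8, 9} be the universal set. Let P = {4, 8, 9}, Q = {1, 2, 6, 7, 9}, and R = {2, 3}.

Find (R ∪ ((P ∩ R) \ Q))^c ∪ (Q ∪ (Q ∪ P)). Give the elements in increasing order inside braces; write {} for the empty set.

P ∩ R = {}
(P ∩ R) \ Q = {}
R ∪ ((P ∩ R) \ Q) = {2, 3}
(R ∪ ((P ∩ R) \ Q))^c = {1, 4, 5, 6, 7, 8, 9}
Q ∪ P = {1, 2, 4, 6, 7, 8, 9}
Q ∪ (Q ∪ P) = {1, 2, 4, 6, 7, 8, 9}
(R ∪ ((P ∩ R) \ Q))^c ∪ (Q ∪ (Q ∪ P)) = {1, 2, 4, 5, 6, 7, 8, 9}

{1, 2, 4, 5, 6, 7, 8, 9}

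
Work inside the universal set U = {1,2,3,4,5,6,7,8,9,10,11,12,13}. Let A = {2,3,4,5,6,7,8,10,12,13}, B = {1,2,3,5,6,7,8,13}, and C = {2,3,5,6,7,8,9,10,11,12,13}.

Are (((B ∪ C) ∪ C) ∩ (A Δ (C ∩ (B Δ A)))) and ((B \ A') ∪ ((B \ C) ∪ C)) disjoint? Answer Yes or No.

No

B ∪ C = {1,2,3,5,6,7,8,9,10,11,12,13}
(B ∪ C) ∪ C = {1,2,3,5,6,7,8,9,10,11,12,13}
B Δ A = {1,4,10,12}
C ∩ (B Δ A) = {10,12}
A Δ (C ∩ (B Δ A)) = {2,3,4,5,6,7,8,13}
((B ∪ C) ∪ C) ∩ (A Δ (C ∩ (B Δ A))) = {2,3,5,6,7,8,13}
A' = {1,9,11}
B \ A' = {2,3,5,6,7,8,13}
B \ C = {1}
(B \ C) ∪ C = {1,2,3,5,6,7,8,9,10,11,12,13}
(B \ A') ∪ ((B \ C) ∪ C) = {1,2,3,5,6,7,8,9,10,11,12,13}
2 lies in both, so they are not disjoint.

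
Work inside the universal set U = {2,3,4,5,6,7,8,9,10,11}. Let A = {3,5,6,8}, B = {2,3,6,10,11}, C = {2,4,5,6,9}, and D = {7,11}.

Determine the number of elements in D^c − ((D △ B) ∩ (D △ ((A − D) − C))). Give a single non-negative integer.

D^c = {2,3,4,5,6,8,9,10}
D △ B = {2,3,6,7,10}
A − D = {3,5,6,8}
(A − D) − C = {3,8}
D △ ((A − D) − C) = {3,7,8,11}
(D △ B) ∩ (D △ ((A − D) − C)) = {3,7}
D^c − ((D △ B) ∩ (D △ ((A − D) − C))) = {2,4,5,6,8,9,10}
|D^c − ((D △ B) ∩ (D △ ((A − D) − C)))| = 7

7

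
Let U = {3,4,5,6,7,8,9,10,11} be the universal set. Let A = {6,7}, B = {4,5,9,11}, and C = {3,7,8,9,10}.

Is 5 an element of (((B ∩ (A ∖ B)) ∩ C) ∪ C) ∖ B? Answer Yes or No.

No

5 ∉ A and 5 ∈ B, so 5 ∉ A ∖ B
5 ∈ B and 5 ∉ (A ∖ B), so 5 ∉ B ∩ (A ∖ B)
5 ∉ (B ∩ (A ∖ B)) and 5 ∉ C, so 5 ∉ (B ∩ (A ∖ B)) ∩ C
5 ∉ ((B ∩ (A ∖ B)) ∩ C) and 5 ∉ C, so 5 ∉ ((B ∩ (A ∖ B)) ∩ C) ∪ C
5 ∉ (((B ∩ (A ∖ B)) ∩ C) ∪ C) and 5 ∈ B, so 5 ∉ (((B ∩ (A ∖ B)) ∩ C) ∪ C) ∖ B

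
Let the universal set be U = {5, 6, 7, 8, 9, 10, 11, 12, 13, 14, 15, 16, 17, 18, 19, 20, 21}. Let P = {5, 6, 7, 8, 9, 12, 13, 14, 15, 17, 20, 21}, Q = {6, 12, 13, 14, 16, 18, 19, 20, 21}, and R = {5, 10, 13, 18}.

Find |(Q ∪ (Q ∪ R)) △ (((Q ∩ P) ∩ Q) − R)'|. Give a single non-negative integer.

11

Q ∪ R = {5, 6, 10, 12, 13, 14, 16, 18, 19, 20, 21}
Q ∪ (Q ∪ R) = {5, 6, 10, 12, 13, 14, 16, 18, 19, 20, 21}
Q ∩ P = {6, 12, 13, 14, 20, 21}
(Q ∩ P) ∩ Q = {6, 12, 13, 14, 20, 21}
((Q ∩ P) ∩ Q) − R = {6, 12, 14, 20, 21}
(((Q ∩ P) ∩ Q) − R)' = {5, 7, 8, 9, 10, 11, 13, 15, 16, 17, 18, 19}
(Q ∪ (Q ∪ R)) △ (((Q ∩ P) ∩ Q) − R)' = {6, 7, 8, 9, 11, 12, 14, 15, 17, 20, 21}
|(Q ∪ (Q ∪ R)) △ (((Q ∩ P) ∩ Q) − R)'| = 11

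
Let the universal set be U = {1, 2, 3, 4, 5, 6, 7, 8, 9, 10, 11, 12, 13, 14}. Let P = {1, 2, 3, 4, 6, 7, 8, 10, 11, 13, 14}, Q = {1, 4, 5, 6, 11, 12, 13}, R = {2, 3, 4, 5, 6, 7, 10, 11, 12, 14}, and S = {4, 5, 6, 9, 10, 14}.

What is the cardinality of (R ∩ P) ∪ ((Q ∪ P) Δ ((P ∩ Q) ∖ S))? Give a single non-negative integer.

R ∩ P = {2, 3, 4, 6, 7, 10, 11, 14}
Q ∪ P = {1, 2, 3, 4, 5, 6, 7, 8, 10, 11, 12, 13, 14}
P ∩ Q = {1, 4, 6, 11, 13}
(P ∩ Q) ∖ S = {1, 11, 13}
(Q ∪ P) Δ ((P ∩ Q) ∖ S) = {2, 3, 4, 5, 6, 7, 8, 10, 12, 14}
(R ∩ P) ∪ ((Q ∪ P) Δ ((P ∩ Q) ∖ S)) = {2, 3, 4, 5, 6, 7, 8, 10, 11, 12, 14}
|(R ∩ P) ∪ ((Q ∪ P) Δ ((P ∩ Q) ∖ S))| = 11

11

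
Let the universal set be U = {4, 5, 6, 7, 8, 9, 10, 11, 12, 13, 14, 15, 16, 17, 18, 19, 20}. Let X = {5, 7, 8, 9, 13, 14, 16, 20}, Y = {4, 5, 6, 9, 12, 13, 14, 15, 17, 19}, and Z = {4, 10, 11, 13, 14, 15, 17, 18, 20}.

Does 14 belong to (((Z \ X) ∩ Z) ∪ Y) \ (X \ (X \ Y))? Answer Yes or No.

14 ∈ Z and 14 ∈ X, so 14 ∉ Z \ X
14 ∉ (Z \ X) and 14 ∈ Z, so 14 ∉ (Z \ X) ∩ Z
14 ∉ ((Z \ X) ∩ Z) and 14 ∈ Y, so 14 ∈ ((Z \ X) ∩ Z) ∪ Y
14 ∈ X and 14 ∈ Y, so 14 ∉ X \ Y
14 ∈ X and 14 ∉ (X \ Y), so 14 ∈ X \ (X \ Y)
14 ∈ (((Z \ X) ∩ Z) ∪ Y) and 14 ∈ (X \ (X \ Y)), so 14 ∉ (((Z \ X) ∩ Z) ∪ Y) \ (X \ (X \ Y))

No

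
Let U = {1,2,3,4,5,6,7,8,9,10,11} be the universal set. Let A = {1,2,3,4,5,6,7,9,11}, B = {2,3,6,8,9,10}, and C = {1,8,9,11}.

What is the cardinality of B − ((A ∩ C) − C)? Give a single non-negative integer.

A ∩ C = {1,9,11}
(A ∩ C) − C = {}
B − ((A ∩ C) − C) = {2,3,6,8,9,10}
|B − ((A ∩ C) − C)| = 6

6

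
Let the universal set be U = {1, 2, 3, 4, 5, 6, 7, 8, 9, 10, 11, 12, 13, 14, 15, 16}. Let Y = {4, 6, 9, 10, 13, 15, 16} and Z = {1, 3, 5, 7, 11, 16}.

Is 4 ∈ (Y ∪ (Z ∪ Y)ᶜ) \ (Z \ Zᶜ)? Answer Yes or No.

4 ∉ Z and 4 ∈ Y, so 4 ∈ Z ∪ Y
4 ∉ (Z ∪ Y)ᶜ since 4 ∈ (Z ∪ Y)
4 ∈ Y and 4 ∉ (Z ∪ Y)ᶜ, so 4 ∈ Y ∪ (Z ∪ Y)ᶜ
4 ∉ Z, so 4 ∈ Zᶜ
4 ∉ Z and 4 ∈ Zᶜ, so 4 ∉ Z \ Zᶜ
4 ∈ (Y ∪ (Z ∪ Y)ᶜ) and 4 ∉ (Z \ Zᶜ), so 4 ∈ (Y ∪ (Z ∪ Y)ᶜ) \ (Z \ Zᶜ)

Yes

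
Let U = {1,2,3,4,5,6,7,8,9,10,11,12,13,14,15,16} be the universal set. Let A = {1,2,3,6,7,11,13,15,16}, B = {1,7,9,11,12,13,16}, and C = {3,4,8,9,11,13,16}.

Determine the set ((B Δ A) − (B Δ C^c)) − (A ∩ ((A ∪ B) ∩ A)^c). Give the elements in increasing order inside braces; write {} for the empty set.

{3,12}

B Δ A = {2,3,6,9,12,15}
C^c = {1,2,5,6,7,10,12,14,15}
B Δ C^c = {2,5,6,9,10,11,13,14,15,16}
(B Δ A) − (B Δ C^c) = {3,12}
A ∪ B = {1,2,3,6,7,9,11,12,13,15,16}
(A ∪ B) ∩ A = {1,2,3,6,7,11,13,15,16}
((A ∪ B) ∩ A)^c = {4,5,8,9,10,12,14}
A ∩ ((A ∪ B) ∩ A)^c = {}
((B Δ A) − (B Δ C^c)) − (A ∩ ((A ∪ B) ∩ A)^c) = {3,12}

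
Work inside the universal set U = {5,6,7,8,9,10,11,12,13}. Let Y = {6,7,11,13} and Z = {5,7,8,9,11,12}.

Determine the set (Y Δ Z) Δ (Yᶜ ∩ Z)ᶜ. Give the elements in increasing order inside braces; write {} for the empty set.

{5,7,8,9,10,11,12}

Y Δ Z = {5,6,8,9,12,13}
Yᶜ = {5,8,9,10,12}
Yᶜ ∩ Z = {5,8,9,12}
(Yᶜ ∩ Z)ᶜ = {6,7,10,11,13}
(Y Δ Z) Δ (Yᶜ ∩ Z)ᶜ = {5,7,8,9,10,11,12}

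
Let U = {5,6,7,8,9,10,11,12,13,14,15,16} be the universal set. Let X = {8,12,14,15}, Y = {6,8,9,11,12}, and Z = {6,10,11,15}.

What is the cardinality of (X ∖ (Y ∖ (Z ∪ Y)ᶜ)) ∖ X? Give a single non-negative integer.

Z ∪ Y = {6,8,9,10,11,12,15}
(Z ∪ Y)ᶜ = {5,7,13,14,16}
Y ∖ (Z ∪ Y)ᶜ = {6,8,9,11,12}
X ∖ (Y ∖ (Z ∪ Y)ᶜ) = {14,15}
(X ∖ (Y ∖ (Z ∪ Y)ᶜ)) ∖ X = {}
|(X ∖ (Y ∖ (Z ∪ Y)ᶜ)) ∖ X| = 0

0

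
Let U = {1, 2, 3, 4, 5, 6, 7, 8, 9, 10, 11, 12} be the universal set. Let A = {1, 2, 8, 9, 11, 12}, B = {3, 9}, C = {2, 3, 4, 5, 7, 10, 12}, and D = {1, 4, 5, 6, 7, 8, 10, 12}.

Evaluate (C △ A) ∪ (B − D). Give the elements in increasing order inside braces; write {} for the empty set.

{1, 3, 4, 5, 7, 8, 9, 10, 11}

C △ A = {1, 3, 4, 5, 7, 8, 9, 10, 11}
B − D = {3, 9}
(C △ A) ∪ (B − D) = {1, 3, 4, 5, 7, 8, 9, 10, 11}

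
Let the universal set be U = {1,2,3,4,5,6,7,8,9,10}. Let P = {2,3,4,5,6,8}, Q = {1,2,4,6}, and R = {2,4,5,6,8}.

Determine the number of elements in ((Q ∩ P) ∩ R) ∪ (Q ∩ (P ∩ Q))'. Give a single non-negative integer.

Q ∩ P = {2,4,6}
(Q ∩ P) ∩ R = {2,4,6}
P ∩ Q = {2,4,6}
Q ∩ (P ∩ Q) = {2,4,6}
(Q ∩ (P ∩ Q))' = {1,3,5,7,8,9,10}
((Q ∩ P) ∩ R) ∪ (Q ∩ (P ∩ Q))' = {1,2,3,4,5,6,7,8,9,10}
|((Q ∩ P) ∩ R) ∪ (Q ∩ (P ∩ Q))'| = 10

10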